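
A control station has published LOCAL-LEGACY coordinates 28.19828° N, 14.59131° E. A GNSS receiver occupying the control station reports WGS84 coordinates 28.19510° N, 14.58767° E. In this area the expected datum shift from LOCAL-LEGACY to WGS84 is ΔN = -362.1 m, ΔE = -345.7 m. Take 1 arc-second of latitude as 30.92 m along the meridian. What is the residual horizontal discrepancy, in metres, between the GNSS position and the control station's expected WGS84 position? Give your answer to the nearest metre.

Observed coordinate differences: Δφ = -0.00318°, Δλ = -0.00364°.
Converting to metres (1° lat = 111312 m, cos φ = 0.881318): observed ΔN = -354.0 m, observed ΔE = -357.1 m.
Subtracting the expected shift leaves a residual of -354.0 − (-362.1) = 8.1 m north and -357.1 − (-345.7) = -11.4 m east.
Residual distance = √(8.1² + (-11.4)²) = 14.0 m.

14 m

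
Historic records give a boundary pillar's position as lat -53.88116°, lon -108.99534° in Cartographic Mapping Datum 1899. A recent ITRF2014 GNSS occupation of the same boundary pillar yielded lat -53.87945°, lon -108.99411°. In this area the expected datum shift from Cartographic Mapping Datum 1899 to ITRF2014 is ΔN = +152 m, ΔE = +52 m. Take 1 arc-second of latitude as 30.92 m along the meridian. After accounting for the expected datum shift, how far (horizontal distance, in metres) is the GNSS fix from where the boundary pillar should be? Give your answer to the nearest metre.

Observed coordinate differences: Δφ = +0.00171°, Δλ = +0.00123°.
Converting to metres (1° lat = 111312 m, cos φ = 0.589462): observed ΔN = 190.3 m, observed ΔE = 80.7 m.
Subtracting the expected shift leaves a residual of 190.3 − (152) = 38.3 m north and 80.7 − (52) = 28.7 m east.
Residual distance = √(38.3² + 28.7²) = 47.9 m.

48 m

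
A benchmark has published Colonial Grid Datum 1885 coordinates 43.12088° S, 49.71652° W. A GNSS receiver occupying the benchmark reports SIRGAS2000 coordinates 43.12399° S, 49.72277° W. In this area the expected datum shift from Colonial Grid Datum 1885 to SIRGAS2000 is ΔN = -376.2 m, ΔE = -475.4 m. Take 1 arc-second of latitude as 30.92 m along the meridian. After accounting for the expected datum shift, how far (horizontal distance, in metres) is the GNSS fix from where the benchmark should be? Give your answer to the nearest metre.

Observed coordinate differences: Δφ = -0.00311°, Δλ = -0.00625°.
Converting to metres (1° lat = 111312 m, cos φ = 0.729913): observed ΔN = -346.2 m, observed ΔE = -507.8 m.
Subtracting the expected shift leaves a residual of -346.2 − (-376.2) = 30.0 m north and -507.8 − (-475.4) = -32.4 m east.
Residual distance = √(30.0² + (-32.4)²) = 44.2 m.

44 m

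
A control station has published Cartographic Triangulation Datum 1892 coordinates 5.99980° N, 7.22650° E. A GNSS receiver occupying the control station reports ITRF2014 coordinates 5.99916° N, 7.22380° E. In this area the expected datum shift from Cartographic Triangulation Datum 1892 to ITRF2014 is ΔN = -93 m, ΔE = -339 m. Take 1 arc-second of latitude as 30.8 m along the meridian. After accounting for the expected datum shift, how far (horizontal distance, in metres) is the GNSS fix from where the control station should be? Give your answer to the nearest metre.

47 m

Observed coordinate differences: Δφ = -0.00064°, Δλ = -0.00270°.
Converting to metres (1° lat = 110880 m, cos φ = 0.994522): observed ΔN = -71.0 m, observed ΔE = -297.7 m.
Subtracting the expected shift leaves a residual of -71.0 − (-93) = 22.0 m north and -297.7 − (-339) = 41.3 m east.
Residual distance = √(22.0² + 41.3²) = 46.8 m.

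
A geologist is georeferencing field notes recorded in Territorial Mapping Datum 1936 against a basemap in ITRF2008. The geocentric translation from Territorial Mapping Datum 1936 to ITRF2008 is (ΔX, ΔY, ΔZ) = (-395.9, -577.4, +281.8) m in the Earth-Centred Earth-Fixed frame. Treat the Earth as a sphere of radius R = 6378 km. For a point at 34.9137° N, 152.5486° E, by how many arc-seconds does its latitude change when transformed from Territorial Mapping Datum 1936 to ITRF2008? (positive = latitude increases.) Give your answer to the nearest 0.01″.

Δφ = 5.90″

sin φ = 0.572342, cos φ = 0.820015, sin λ = 0.460996, cos λ = -0.887402.
North component: ΔN = −sin φ cos λ·ΔX − sin φ sin λ·ΔY + cos φ·ΔZ = −(0.572342)(-0.887402)(-395.9) − (0.572342)(0.460996)(-577.4) + (0.820015)(281.8) = 182.35 m.
1° of latitude spans πR/180 = 111317 m, so Δφ = 182.35 / 111317 × 3600 = 5.897″.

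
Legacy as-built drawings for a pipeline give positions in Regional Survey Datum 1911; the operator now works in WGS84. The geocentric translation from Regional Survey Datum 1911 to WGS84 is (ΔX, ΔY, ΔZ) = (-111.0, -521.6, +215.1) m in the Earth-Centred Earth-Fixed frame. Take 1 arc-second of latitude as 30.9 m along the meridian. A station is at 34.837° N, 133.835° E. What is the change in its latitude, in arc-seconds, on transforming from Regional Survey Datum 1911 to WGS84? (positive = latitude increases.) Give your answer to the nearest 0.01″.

Δφ = 11.25″

sin φ = 0.571244, cos φ = 0.820780, sin λ = 0.721337, cos λ = -0.692584.
North component: ΔN = −sin φ cos λ·ΔX − sin φ sin λ·ΔY + cos φ·ΔZ = −(0.571244)(-0.692584)(-111.0) − (0.571244)(0.721337)(-521.6) + (0.820780)(215.1) = 347.56 m.
1° of latitude spans 3600 × 30.90 = 111240 m, so Δφ = 347.56 / 111240 × 3600 = 11.248″.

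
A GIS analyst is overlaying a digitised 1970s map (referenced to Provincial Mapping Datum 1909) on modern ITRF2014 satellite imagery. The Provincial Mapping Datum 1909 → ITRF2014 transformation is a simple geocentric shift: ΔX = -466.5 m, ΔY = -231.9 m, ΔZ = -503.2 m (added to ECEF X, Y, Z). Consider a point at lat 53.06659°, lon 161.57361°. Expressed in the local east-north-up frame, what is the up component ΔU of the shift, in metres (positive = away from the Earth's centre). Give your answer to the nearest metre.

ΔU = -180 m

The local up (radial) axis is (cos φ cos λ, cos φ sin λ, sin φ), giving ΔU = 265.942 − 44.045 − 402.225 = -180.33 m.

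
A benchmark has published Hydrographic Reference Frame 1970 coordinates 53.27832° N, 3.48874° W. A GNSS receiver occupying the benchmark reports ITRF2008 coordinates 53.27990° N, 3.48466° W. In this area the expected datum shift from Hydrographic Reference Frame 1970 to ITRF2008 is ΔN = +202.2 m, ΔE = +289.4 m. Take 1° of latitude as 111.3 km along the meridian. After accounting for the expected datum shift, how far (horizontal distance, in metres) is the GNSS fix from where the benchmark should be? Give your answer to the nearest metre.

32 m

Observed coordinate differences: Δφ = +0.00158°, Δλ = +0.00408°.
Converting to metres (1° lat = 111300 m, cos φ = 0.597928): observed ΔN = 175.9 m, observed ΔE = 271.5 m.
Subtracting the expected shift leaves a residual of 175.9 − (202.2) = -26.3 m north and 271.5 − (289.4) = -17.9 m east.
Residual distance = √((-26.3)² + (-17.9)²) = 31.8 m.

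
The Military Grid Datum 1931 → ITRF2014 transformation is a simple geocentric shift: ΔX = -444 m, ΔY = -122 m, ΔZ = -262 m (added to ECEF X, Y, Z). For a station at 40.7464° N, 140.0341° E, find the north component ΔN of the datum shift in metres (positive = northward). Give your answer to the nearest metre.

ΔN = -369 m

At φ = 40.7464°, λ = 140.0341°: sin φ = 0.652712, cos φ = 0.757606, sin λ = 0.642332, cos λ = -0.766427.
ΔN = −sin φ cos λ·ΔX − sin φ sin λ·ΔY + cos φ·ΔZ = −(0.652712)(-0.766427)(-444) − (0.652712)(0.642332)(-122) + (0.757606)(-262) = -369.46 m.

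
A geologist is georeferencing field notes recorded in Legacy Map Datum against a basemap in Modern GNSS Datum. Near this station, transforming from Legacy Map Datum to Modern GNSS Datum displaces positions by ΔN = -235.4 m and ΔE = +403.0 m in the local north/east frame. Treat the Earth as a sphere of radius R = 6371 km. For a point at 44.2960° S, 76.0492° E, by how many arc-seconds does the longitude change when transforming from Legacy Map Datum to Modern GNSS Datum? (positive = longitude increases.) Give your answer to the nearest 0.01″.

Δλ = 18.23″

At latitude -44.2960°, cos φ = 0.715741.
One radian of longitude at latitude φ spans R cos φ, so Δλ = ΔE / (R cos φ) = 403.0 / (6371000 × 0.715741) = 8.8377e-05 rad = 18.229″.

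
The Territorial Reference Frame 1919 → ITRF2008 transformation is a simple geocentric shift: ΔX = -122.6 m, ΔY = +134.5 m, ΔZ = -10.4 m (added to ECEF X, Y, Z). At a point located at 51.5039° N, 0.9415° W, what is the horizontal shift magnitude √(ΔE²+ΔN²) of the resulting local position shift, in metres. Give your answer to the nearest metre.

161 m

At φ = 51.5039°, λ = -0.9415°: sin φ = 0.782651, cos φ = 0.622461, sin λ = -0.016432, cos λ = 0.999865.
ΔE = −sin λ·ΔX + cos λ·ΔY = −(-0.016432)·(-122.6) + (0.999865)·(134.5) = 132.47 m.
ΔN = −sin φ cos λ·ΔX − sin φ sin λ·ΔY + cos φ·ΔZ = −(0.782651)(0.999865)(-122.6) − (0.782651)(-0.016432)(134.5) + (0.622461)(-10.4) = 91.20 m.
Horizontal magnitude = √(ΔE² + ΔN²) = √(132.47² + 91.20²) = 160.82 m.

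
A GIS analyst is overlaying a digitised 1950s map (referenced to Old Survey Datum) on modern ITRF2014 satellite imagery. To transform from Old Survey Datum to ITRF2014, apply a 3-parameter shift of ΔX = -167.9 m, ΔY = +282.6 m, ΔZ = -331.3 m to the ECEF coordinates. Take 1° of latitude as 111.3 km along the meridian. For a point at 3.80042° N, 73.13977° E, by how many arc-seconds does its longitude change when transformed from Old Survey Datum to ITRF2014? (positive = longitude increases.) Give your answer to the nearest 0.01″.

Δλ = 7.87″

sin φ = 0.066281, cos φ = 0.997801, sin λ = 0.957015, cos λ = 0.290038.
East component: ΔE = −sin λ·ΔX + cos λ·ΔY = −(0.957015)(-167.9) + (0.290038)(282.6) = 242.65 m.
1° of latitude spans 111300 m; at latitude φ, 1° of longitude spans that × cos φ = 111055.2 m, so Δλ = 242.65 / 111055.2 × 3600 = 7.866″.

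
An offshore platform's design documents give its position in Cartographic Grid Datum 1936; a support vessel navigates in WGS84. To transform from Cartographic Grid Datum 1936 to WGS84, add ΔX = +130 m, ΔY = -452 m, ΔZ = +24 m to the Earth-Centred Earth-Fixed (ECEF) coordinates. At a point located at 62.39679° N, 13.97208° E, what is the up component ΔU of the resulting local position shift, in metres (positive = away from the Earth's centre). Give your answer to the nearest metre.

The local up (radial) axis is (cos φ cos λ, cos φ sin λ, sin φ), giving ΔU = 58.453 − 50.567 + 21.268 = 29.15 m.

ΔU = 29 m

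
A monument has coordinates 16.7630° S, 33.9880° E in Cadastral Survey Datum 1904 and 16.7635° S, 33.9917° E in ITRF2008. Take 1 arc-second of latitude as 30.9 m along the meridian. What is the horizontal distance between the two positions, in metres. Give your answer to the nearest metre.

Δφ = -16.7635° − -16.7630° = -0.0005°; Δλ = 33.9917° − 33.9880° = +0.0037°.
1° of latitude = 3600 × 30.90 = 111240 m.
ΔN = Δφ × 111240 = -55.6 m; ΔE = Δλ × 111240 × cos(-16.7630°) = +0.0037 × 111240 × 0.957506 = 394.1 m.
Distance = √(ΔE² + ΔN²) = √(394.1² + (-55.6)²) = 398.0 m.

398 m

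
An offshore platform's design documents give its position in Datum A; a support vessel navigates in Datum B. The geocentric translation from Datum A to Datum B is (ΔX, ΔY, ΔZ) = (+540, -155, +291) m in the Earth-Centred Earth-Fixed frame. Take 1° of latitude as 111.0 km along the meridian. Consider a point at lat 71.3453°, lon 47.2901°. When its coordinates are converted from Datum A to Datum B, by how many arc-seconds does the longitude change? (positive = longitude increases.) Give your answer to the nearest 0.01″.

Δλ = -50.89″

sin φ = 0.947463, cos φ = 0.319864, sin λ = 0.734797, cos λ = 0.678287.
East component: ΔE = −sin λ·ΔX + cos λ·ΔY = −(0.734797)(540) + (0.678287)(-155) = -501.93 m.
1° of latitude spans 111000 m; at latitude φ, 1° of longitude spans that × cos φ = 35504.9 m, so Δλ = -501.93 / 35504.9 × 3600 = -50.892″.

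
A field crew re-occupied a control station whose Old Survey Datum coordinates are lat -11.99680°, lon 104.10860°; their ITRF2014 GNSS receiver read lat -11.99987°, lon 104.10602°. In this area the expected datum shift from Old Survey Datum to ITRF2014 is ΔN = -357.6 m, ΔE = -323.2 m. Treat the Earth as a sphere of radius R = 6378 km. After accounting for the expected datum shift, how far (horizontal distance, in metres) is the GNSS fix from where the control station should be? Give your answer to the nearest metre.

Observed coordinate differences: Δφ = -0.00307°, Δλ = -0.00258°.
Converting to metres (1° lat = 111317 m, cos φ = 0.978159): observed ΔN = -341.7 m, observed ΔE = -280.9 m.
Subtracting the expected shift leaves a residual of -341.7 − (-357.6) = 15.9 m north and -280.9 − (-323.2) = 42.3 m east.
Residual distance = √(15.9² + 42.3²) = 45.2 m.

45 m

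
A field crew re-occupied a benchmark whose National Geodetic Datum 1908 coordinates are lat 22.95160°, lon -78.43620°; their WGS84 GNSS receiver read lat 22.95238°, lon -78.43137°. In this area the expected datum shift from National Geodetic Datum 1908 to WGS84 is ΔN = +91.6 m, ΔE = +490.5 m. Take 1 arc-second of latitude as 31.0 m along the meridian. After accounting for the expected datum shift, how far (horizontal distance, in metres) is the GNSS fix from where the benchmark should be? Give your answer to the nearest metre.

7 m

Observed coordinate differences: Δφ = +0.00078°, Δλ = +0.00483°.
Converting to metres (1° lat = 111600 m, cos φ = 0.920835): observed ΔN = 87.0 m, observed ΔE = 496.4 m.
Subtracting the expected shift leaves a residual of 87.0 − (91.6) = -4.6 m north and 496.4 − (490.5) = 5.9 m east.
Residual distance = √((-4.6)² + 5.9²) = 7.4 m.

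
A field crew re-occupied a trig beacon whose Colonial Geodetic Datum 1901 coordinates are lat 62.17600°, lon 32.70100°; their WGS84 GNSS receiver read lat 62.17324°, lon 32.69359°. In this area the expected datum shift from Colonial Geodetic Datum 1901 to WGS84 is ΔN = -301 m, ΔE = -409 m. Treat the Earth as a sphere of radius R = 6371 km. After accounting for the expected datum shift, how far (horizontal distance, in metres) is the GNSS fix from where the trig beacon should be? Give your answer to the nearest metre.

Observed coordinate differences: Δφ = -0.00276°, Δλ = -0.00741°.
Converting to metres (1° lat = 111195 m, cos φ = 0.466757): observed ΔN = -306.9 m, observed ΔE = -384.6 m.
Subtracting the expected shift leaves a residual of -306.9 − (-301) = -5.9 m north and -384.6 − (-409) = 24.4 m east.
Residual distance = √((-5.9)² + 24.4²) = 25.1 m.

25 m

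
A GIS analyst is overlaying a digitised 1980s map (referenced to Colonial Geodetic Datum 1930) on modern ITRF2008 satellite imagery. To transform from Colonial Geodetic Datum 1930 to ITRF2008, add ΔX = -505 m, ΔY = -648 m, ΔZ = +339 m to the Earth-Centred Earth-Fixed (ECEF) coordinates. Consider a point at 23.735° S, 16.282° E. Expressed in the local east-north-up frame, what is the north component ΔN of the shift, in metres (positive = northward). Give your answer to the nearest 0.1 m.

ΔN = 42.1 m

The local north axis is (−sin φ cos λ, −sin φ sin λ, cos φ), giving ΔN = -195.114 − 73.126 + 310.326 = 42.09 m.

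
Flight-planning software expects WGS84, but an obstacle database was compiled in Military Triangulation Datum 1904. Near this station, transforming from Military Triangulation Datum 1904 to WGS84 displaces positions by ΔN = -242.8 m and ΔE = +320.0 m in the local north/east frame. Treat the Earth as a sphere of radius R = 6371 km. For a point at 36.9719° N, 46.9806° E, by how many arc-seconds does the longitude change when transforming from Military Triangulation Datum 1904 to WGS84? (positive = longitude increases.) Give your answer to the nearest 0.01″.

At latitude 36.9719°, cos φ = 0.798931.
One radian of longitude at latitude φ spans R cos φ, so Δλ = ΔE / (R cos φ) = 320.0 / (6371000 × 0.798931) = 6.2869e-05 rad = 12.968″.

Δλ = 12.97″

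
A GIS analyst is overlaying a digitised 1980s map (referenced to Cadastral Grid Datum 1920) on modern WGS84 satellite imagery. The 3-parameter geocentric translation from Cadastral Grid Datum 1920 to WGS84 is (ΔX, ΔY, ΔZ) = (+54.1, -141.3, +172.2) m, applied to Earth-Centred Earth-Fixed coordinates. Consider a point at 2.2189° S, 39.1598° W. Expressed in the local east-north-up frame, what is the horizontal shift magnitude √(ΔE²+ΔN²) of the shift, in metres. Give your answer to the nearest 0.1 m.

The local east axis at (φ, λ) is (−sin λ, cos λ, 0), so ΔE = −sin(-39.1598°)·54.1 + cos(-39.1598°)·(-141.3) = -75.40 m.
The local north axis is (−sin φ cos λ, −sin φ sin λ, cos φ), giving ΔN = 1.624 + 3.455 + 172.071 = 177.15 m.
Horizontal magnitude = √(ΔE² + ΔN²) = √((-75.40)² + 177.15²) = 192.53 m.

192.5 m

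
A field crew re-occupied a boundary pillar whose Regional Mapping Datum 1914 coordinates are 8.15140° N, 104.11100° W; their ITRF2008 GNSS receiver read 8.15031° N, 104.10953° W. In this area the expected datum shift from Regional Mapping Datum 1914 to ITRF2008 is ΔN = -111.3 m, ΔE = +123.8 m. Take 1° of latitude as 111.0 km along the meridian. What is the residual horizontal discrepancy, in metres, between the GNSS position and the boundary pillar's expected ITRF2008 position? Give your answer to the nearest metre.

39 m

Observed coordinate differences: Δφ = -0.00109°, Δλ = +0.00147°.
Converting to metres (1° lat = 111000 m, cos φ = 0.989897): observed ΔN = -121.0 m, observed ΔE = 161.5 m.
Subtracting the expected shift leaves a residual of -121.0 − (-111.3) = -9.7 m north and 161.5 − (123.8) = 37.7 m east.
Residual distance = √((-9.7)² + 37.7²) = 38.9 m.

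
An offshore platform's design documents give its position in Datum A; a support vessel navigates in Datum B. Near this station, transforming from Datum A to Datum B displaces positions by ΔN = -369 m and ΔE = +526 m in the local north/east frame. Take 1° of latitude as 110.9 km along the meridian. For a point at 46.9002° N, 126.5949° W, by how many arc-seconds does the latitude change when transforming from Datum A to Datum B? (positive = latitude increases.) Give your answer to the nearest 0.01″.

1° of latitude = 110.9 km, so Δφ = -369.0 / 110900 = -0.0033273° = -11.978″.

Δφ = -11.98″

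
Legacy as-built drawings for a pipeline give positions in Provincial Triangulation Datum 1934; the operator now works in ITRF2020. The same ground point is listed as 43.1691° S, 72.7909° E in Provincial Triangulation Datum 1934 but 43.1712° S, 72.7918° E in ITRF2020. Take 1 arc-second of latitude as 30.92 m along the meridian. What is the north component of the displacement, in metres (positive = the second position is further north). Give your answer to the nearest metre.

Δφ = -43.1712° − -43.1691° = -0.0021°; Δλ = 72.7918° − 72.7909° = +0.0009°.
1° of latitude = 3600 × 30.92 = 111312 m.
ΔN = Δφ × 111312 = -233.8 m; ΔE = Δλ × 111312 × cos(-43.1691°) = +0.0009 × 111312 × 0.729338 = 73.1 m.

ΔN = -234 m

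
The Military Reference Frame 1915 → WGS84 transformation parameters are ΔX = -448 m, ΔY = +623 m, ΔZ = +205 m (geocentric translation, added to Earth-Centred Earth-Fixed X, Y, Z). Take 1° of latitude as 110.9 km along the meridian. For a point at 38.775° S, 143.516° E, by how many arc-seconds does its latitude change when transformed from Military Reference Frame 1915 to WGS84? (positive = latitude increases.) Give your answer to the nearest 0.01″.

Δφ = 20.04″

sin φ = -0.626264, cos φ = 0.779611, sin λ = 0.594598, cos λ = -0.804023.
North component: ΔN = −sin φ cos λ·ΔX − sin φ sin λ·ΔY + cos φ·ΔZ = −(-0.626264)(-0.804023)(-448) − (-0.626264)(0.594598)(623) + (0.779611)(205) = 617.39 m.
1° of latitude spans 110900 m, so Δφ = 617.39 / 110900 × 3600 = 20.042″.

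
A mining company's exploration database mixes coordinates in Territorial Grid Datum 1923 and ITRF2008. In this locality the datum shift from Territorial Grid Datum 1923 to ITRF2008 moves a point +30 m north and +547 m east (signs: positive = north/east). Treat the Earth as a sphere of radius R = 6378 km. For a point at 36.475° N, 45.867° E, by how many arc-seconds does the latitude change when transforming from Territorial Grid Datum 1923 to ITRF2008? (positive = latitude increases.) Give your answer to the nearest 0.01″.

Δφ = 0.97″

On a sphere of radius R, 1 rad of latitude = R, so Δφ = ΔN / R = 30.0 / 6378000 = 4.7037e-06 rad = 0.970″.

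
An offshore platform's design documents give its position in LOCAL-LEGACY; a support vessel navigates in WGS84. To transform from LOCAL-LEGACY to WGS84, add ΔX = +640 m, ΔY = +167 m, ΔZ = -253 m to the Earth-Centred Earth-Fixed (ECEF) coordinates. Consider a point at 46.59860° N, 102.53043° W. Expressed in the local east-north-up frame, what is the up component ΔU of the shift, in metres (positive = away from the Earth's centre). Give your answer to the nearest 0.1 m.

The local up (radial) axis is (cos φ cos λ, cos φ sin λ, sin φ), giving ΔU = -95.407 − 112.013 − 183.819 = -391.24 m.

ΔU = -391.2 m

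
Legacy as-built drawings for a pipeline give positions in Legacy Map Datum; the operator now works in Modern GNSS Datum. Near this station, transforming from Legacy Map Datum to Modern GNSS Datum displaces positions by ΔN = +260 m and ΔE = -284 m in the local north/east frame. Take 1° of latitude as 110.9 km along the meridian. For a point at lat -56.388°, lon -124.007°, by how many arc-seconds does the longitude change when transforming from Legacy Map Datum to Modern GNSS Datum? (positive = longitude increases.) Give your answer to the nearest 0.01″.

Δλ = -16.65″

At latitude -56.388°, cos φ = 0.553566.
1° of longitude at this latitude = 110.9 × cos φ = 61.39 km, so Δλ = -284.0 / 61390.5 = -0.0046261° = -16.654″.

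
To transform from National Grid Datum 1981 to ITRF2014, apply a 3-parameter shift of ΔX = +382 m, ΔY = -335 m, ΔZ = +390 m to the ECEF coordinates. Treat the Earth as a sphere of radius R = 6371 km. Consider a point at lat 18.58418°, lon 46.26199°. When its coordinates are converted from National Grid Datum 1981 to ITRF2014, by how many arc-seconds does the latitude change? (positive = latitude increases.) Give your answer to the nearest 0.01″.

Δφ = 11.74″

sin φ = 0.318698, cos φ = 0.947856, sin λ = 0.722509, cos λ = 0.691362.
North component: ΔN = −sin φ cos λ·ΔX − sin φ sin λ·ΔY + cos φ·ΔZ = −(0.318698)(0.691362)(382) − (0.318698)(0.722509)(-335) + (0.947856)(390) = 362.63 m.
1° of latitude spans πR/180 = 111195 m, so Δφ = 362.63 / 111195 × 3600 = 11.740″.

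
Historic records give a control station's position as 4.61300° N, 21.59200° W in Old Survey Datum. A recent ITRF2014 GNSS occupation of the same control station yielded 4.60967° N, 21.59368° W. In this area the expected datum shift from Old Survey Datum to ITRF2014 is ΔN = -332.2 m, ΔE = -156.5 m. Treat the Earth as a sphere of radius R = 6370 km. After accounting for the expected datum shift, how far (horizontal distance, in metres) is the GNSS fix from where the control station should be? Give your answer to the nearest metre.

Observed coordinate differences: Δφ = -0.00333°, Δλ = -0.00168°.
Converting to metres (1° lat = 111177 m, cos φ = 0.996761): observed ΔN = -370.2 m, observed ΔE = -186.2 m.
Subtracting the expected shift leaves a residual of -370.2 − (-332.2) = -38.0 m north and -186.2 − (-156.5) = -29.7 m east.
Residual distance = √((-38.0)² + (-29.7)²) = 48.2 m.

48 m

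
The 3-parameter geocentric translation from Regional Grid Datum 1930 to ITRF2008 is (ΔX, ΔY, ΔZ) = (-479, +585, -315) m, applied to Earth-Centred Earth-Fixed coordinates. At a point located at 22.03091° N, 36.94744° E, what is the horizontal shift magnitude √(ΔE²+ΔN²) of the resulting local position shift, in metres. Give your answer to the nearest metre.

At φ = 22.03091°, λ = 36.94744°: sin φ = 0.375107, cos φ = 0.926982, sin λ = 0.601082, cos λ = 0.799187.
ΔE = −sin λ·ΔX + cos λ·ΔY = −(0.601082)·(-479) + (0.799187)·(585) = 755.44 m.
ΔN = −sin φ cos λ·ΔX − sin φ sin λ·ΔY + cos φ·ΔZ = −(0.375107)(0.799187)(-479) − (0.375107)(0.601082)(585) + (0.926982)(-315) = -280.30 m.
Horizontal magnitude = √(ΔE² + ΔN²) = √(755.44² + (-280.30)²) = 805.77 m.

806 m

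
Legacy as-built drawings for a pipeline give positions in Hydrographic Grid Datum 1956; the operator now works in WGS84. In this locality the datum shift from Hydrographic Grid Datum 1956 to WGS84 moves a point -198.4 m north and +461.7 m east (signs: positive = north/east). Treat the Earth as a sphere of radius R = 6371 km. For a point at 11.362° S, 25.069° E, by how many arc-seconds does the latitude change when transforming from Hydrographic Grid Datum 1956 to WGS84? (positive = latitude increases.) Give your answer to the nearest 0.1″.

On a sphere of radius R, 1 rad of latitude = R, so Δφ = ΔN / R = -198.4 / 6371000 = -3.1141e-05 rad = -6.423″.

Δφ = -6.4″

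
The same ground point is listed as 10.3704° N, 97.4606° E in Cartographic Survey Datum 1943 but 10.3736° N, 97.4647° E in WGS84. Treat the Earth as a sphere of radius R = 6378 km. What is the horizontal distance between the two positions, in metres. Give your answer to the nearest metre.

Δφ = 10.3736° − 10.3704° = +0.0032°; Δλ = 97.4647° − 97.4606° = +0.0041°.
1° along a meridian = πR/180 = 111317 m.
ΔN = Δφ × 111317 = 356.2 m; ΔE = Δλ × 111317 × cos(10.3704°) = +0.0041 × 111317 × 0.983665 = 448.9 m.
Distance = √(ΔE² + ΔN²) = √(448.9² + 356.2²) = 573.1 m.

573 m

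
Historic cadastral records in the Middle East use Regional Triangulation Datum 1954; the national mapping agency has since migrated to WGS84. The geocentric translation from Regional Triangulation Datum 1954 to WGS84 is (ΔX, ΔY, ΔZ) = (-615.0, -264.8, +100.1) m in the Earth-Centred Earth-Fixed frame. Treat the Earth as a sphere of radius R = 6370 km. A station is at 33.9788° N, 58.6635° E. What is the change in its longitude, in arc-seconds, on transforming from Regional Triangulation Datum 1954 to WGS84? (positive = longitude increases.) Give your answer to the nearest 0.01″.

sin φ = 0.558886, cos φ = 0.829244, sin λ = 0.854128, cos λ = 0.520063.
East component: ΔE = −sin λ·ΔX + cos λ·ΔY = −(0.854128)(-615.0) + (0.520063)(-264.8) = 387.58 m.
1° of latitude spans πR/180 = 111177 m; at latitude φ, 1° of longitude spans that × cos φ = 92193.3 m, so Δλ = 387.58 / 92193.3 × 3600 = 15.134″.

Δλ = 15.13″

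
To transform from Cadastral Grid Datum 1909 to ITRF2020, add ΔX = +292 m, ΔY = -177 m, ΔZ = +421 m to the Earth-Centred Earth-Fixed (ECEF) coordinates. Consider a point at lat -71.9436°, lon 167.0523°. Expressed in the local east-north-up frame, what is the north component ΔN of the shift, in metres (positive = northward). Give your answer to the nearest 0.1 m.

ΔN = -177.8 m

At φ = -71.9436°, λ = 167.0523°: sin φ = -0.950752, cos φ = 0.309953, sin λ = 0.224062, cos λ = -0.974575.
ΔN = −sin φ cos λ·ΔX − sin φ sin λ·ΔY + cos φ·ΔZ = −(-0.950752)(-0.974575)(292) − (-0.950752)(0.224062)(-177) + (0.309953)(421) = -177.78 m.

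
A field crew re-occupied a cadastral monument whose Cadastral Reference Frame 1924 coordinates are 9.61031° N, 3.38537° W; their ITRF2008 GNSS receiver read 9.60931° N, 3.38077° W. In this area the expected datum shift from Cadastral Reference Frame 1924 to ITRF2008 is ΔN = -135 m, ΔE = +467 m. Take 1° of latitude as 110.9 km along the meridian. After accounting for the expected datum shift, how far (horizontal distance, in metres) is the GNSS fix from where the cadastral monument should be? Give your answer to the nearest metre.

Observed coordinate differences: Δφ = -0.00100°, Δλ = +0.00460°.
Converting to metres (1° lat = 110900 m, cos φ = 0.985966): observed ΔN = -110.9 m, observed ΔE = 503.0 m.
Subtracting the expected shift leaves a residual of -110.9 − (-135) = 24.1 m north and 503.0 − (467) = 36.0 m east.
Residual distance = √(24.1² + 36.0²) = 43.3 m.

43 m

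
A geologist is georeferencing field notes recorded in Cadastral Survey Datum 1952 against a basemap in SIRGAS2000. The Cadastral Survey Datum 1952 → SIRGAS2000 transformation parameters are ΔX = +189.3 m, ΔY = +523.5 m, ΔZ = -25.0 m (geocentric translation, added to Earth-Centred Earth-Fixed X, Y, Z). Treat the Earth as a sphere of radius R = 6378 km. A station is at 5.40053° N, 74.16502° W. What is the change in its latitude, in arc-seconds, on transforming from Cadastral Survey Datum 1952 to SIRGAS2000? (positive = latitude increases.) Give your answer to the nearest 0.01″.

sin φ = 0.094118, cos φ = 0.995561, sin λ = -0.962052, cos λ = 0.272868.
North component: ΔN = −sin φ cos λ·ΔX − sin φ sin λ·ΔY + cos φ·ΔZ = −(0.094118)(0.272868)(189.3) − (0.094118)(-0.962052)(523.5) + (0.995561)(-25.0) = 17.65 m.
1° of latitude spans πR/180 = 111317 m, so Δφ = 17.65 / 111317 × 3600 = 0.571″.

Δφ = 0.57″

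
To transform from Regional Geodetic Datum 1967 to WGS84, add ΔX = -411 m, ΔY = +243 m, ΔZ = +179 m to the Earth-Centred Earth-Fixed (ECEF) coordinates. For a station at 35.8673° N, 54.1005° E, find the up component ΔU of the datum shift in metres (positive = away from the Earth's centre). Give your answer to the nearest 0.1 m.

At φ = 35.8673°, λ = 54.1005°: sin φ = 0.585910, cos φ = 0.810376, sin λ = 0.810047, cos λ = 0.586365.
ΔU = cos φ cos λ·ΔX + cos φ sin λ·ΔY + sin φ·ΔZ = (0.810376)(0.586365)(-411) + (0.810376)(0.810047)(243) + (0.585910)(179) = 69.10 m.

ΔU = 69.1 m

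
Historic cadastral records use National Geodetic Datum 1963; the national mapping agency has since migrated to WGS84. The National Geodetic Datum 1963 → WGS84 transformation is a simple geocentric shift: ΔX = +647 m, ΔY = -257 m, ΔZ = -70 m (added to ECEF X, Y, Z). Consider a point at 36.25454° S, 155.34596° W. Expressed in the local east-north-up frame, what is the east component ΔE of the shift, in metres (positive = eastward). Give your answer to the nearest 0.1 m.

ΔE = 503.5 m

At φ = -36.25454°, λ = -155.34596°: sin φ = -0.591374, cos φ = 0.806398, sin λ = -0.417138, cos λ = -0.908843.
ΔE = −sin λ·ΔX + cos λ·ΔY = −(-0.417138)·(647) + (-0.908843)·(-257) = 503.46 m.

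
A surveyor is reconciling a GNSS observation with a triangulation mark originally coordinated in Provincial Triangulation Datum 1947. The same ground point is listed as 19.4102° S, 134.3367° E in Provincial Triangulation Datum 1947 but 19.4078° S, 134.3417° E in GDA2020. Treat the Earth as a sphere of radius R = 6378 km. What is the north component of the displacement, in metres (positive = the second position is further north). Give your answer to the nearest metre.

Δφ = -19.4078° − -19.4102° = +0.0024°; Δλ = 134.3417° − 134.3367° = +0.0050°.
1° along a meridian = πR/180 = 111317 m.
ΔN = Δφ × 111317 = 267.2 m; ΔE = Δλ × 111317 × cos(-19.4102°) = +0.0050 × 111317 × 0.943164 = 525.0 m.

ΔN = 267 m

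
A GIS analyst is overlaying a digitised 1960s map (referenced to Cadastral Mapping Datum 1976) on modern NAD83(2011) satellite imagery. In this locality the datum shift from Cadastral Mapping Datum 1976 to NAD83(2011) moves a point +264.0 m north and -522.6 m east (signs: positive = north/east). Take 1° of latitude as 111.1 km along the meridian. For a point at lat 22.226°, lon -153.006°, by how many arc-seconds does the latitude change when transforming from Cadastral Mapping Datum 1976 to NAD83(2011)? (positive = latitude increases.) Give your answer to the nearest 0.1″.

Δφ = 8.6″

1° of latitude = 111.1 km, so Δφ = 264.0 / 111100 = 0.0023762° = 8.554″.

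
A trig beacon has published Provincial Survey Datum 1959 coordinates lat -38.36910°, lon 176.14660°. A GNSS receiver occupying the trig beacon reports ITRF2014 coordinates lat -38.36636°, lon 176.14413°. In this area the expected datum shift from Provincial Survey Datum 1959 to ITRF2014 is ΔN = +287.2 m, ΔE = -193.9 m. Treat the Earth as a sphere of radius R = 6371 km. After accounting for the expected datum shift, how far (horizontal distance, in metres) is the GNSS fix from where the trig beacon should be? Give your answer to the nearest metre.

Observed coordinate differences: Δφ = +0.00274°, Δλ = -0.00247°.
Converting to metres (1° lat = 111195 m, cos φ = 0.784028): observed ΔN = 304.7 m, observed ΔE = -215.3 m.
Subtracting the expected shift leaves a residual of 304.7 − (287.2) = 17.5 m north and -215.3 − (-193.9) = -21.4 m east.
Residual distance = √(17.5² + (-21.4)²) = 27.7 m.

28 m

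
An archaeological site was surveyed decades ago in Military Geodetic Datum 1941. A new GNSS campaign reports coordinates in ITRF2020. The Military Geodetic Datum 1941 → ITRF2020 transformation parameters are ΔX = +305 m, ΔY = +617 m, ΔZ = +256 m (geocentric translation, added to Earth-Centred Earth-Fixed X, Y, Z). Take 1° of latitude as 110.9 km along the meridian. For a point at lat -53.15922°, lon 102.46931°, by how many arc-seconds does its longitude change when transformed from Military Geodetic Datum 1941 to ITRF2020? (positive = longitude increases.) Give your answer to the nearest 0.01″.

sin φ = -0.800305, cos φ = 0.599593, sin λ = 0.976412, cos λ = -0.215917.
East component: ΔE = −sin λ·ΔX + cos λ·ΔY = −(0.976412)(305) + (-0.215917)(617) = -431.03 m.
1° of latitude spans 110900 m; at latitude φ, 1° of longitude spans that × cos φ = 66494.9 m, so Δλ = -431.03 / 66494.9 × 3600 = -23.336″.

Δλ = -23.34″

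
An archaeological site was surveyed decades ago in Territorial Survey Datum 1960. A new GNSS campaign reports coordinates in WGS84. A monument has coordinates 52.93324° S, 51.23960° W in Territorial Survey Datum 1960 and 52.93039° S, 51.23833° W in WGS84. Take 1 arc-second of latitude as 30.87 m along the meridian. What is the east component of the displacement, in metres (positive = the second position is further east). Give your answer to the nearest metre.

ΔE = 85 m

Δφ = -52.93039° − -52.93324° = +0.00285°; Δλ = -51.23833° − -51.23960° = +0.00127°.
1° of latitude = 3600 × 30.87 = 111132 m.
ΔN = Δφ × 111132 = 316.7 m; ΔE = Δλ × 111132 × cos(-52.93324°) = +0.00127 × 111132 × 0.602745 = 85.1 m.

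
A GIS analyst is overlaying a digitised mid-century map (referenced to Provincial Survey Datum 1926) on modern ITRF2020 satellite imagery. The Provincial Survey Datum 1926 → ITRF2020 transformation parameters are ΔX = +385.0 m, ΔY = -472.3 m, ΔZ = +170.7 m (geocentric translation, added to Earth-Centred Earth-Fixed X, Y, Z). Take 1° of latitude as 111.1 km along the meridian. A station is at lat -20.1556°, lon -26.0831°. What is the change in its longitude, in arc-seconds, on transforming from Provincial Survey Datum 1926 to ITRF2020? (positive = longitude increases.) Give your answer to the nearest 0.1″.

sin φ = -0.344571, cos φ = 0.938760, sin λ = -0.439674, cos λ = 0.898157.
East component: ΔE = −sin λ·ΔX + cos λ·ΔY = −(-0.439674)(385.0) + (0.898157)(-472.3) = -254.93 m.
1° of latitude spans 111100 m; at latitude φ, 1° of longitude spans that × cos φ = 104296.3 m, so Δλ = -254.93 / 104296.3 × 3600 = -8.799″.

Δλ = -8.8″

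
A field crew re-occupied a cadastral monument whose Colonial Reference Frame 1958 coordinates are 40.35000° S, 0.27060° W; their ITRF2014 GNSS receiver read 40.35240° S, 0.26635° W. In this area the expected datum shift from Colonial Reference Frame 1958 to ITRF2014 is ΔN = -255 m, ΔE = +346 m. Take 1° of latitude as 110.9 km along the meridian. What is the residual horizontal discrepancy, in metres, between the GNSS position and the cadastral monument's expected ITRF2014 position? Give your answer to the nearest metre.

17 m

Observed coordinate differences: Δφ = -0.00240°, Δλ = +0.00425°.
Converting to metres (1° lat = 110900 m, cos φ = 0.762104): observed ΔN = -266.2 m, observed ΔE = 359.2 m.
Subtracting the expected shift leaves a residual of -266.2 − (-255) = -11.2 m north and 359.2 − (346) = 13.2 m east.
Residual distance = √((-11.2)² + 13.2²) = 17.3 m.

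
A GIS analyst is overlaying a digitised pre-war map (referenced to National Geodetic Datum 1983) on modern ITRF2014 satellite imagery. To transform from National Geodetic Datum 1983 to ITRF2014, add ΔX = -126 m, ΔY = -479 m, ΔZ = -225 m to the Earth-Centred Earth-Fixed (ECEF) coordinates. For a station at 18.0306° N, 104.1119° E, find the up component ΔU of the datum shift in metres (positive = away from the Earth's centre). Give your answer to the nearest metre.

At φ = 18.0306°, λ = 104.1119°: sin φ = 0.309525, cos φ = 0.950891, sin λ = 0.969821, cos λ = -0.243816.
ΔU = cos φ cos λ·ΔX + cos φ sin λ·ΔY + sin φ·ΔZ = (0.950891)(-0.243816)(-126) + (0.950891)(0.969821)(-479) + (0.309525)(-225) = -482.16 m.

ΔU = -482 m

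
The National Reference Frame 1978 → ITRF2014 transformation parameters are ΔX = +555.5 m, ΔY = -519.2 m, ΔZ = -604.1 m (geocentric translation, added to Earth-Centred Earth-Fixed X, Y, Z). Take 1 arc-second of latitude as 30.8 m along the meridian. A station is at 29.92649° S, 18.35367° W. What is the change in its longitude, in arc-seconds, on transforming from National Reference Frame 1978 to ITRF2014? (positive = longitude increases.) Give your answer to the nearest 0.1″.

sin φ = -0.498888, cos φ = 0.866666, sin λ = -0.314882, cos λ = 0.949131.
East component: ΔE = −sin λ·ΔX + cos λ·ΔY = −(-0.314882)(555.5) + (0.949131)(-519.2) = -317.87 m.
1° of latitude spans 3600 × 30.80 = 110880 m; at latitude φ, 1° of longitude spans that × cos φ = 96095.9 m, so Δλ = -317.87 / 96095.9 × 3600 = -11.908″.

Δλ = -11.9″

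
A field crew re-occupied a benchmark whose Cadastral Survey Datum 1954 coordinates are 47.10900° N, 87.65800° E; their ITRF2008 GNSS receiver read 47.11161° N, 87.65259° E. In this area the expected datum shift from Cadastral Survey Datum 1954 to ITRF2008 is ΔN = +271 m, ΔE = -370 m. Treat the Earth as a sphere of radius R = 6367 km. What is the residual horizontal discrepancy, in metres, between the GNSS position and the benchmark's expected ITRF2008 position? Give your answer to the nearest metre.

44 m

Observed coordinate differences: Δφ = +0.00261°, Δλ = -0.00541°.
Converting to metres (1° lat = 111125 m, cos φ = 0.680606): observed ΔN = 290.0 m, observed ΔE = -409.2 m.
Subtracting the expected shift leaves a residual of 290.0 − (271) = 19.0 m north and -409.2 − (-370) = -39.2 m east.
Residual distance = √(19.0² + (-39.2)²) = 43.6 m.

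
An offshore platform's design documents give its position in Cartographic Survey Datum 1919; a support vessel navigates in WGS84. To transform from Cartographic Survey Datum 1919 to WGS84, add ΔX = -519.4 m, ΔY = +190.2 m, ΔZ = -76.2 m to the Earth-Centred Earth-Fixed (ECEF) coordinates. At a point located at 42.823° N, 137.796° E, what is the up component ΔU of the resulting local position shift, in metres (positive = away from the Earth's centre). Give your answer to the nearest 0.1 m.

At φ = 42.823°, λ = 137.796°: sin φ = 0.679736, cos φ = 0.733457, sin λ = 0.671772, cos λ = -0.740758.
ΔU = cos φ cos λ·ΔX + cos φ sin λ·ΔY + sin φ·ΔZ = (0.733457)(-0.740758)(-519.4) + (0.733457)(0.671772)(190.2) + (0.679736)(-76.2) = 324.12 m.

ΔU = 324.1 m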